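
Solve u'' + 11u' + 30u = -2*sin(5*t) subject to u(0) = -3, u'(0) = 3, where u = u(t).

u = -76*exp(-5*t)/5 - sin(5*t)/305 + 11*cos(5*t)/305 + 742*exp(-6*t)/61

Characteristic equation r² + 11r + 30 = 0 factors as (r + 5)(r + 6) = 0, so r = -5, -6.
Hence u_h = C1*exp(-5*t) + C2*exp(-6*t).
Try u_p = A*cos(5*t) + B*sin(5*t). Substituting and equating the coefficients of cos(5t) and sin(5t) gives A = 11/305, B = -1/305, so u_p = -sin(5*t)/305 + 11*cos(5*t)/305.
General solution: u = -sin(5*t)/305 + 11*cos(5*t)/305 + C1*exp(-5*t) + C2*exp(-6*t).
Apply the initial conditions: u(0) = 11/305 + C1 + C2 = -3 and u'(0) = -1/61 - 6*C2 - 5*C1 = 3. Solving gives C1 = -76/5, C2 = 742/61.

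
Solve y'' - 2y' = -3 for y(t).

Characteristic equation r² - 2r = 0 factors as (r - 2)r = 0, so r = 2, 0.
Hence y_h = C1*exp(2*t) + C2.
Since 0 is a characteristic root (multiplicity 1), multiply the polynomial trial by t: try y_p = A0*t. Substituting and matching coefficients of each power of t gives A0 = 3/2, so y_p = 3*t/2.

y = C2 + 3*t/2 + C1*exp(2*t)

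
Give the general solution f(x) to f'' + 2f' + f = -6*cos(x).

Characteristic equation r² + 2r + 1 = 0 has discriminant (2)² - 4·(1) = 0, so r = -1 is a repeated root.
Hence f_h = (C1 + C2*x)*exp(-x).
Try f_p = A*cos(x) + B*sin(x). Substituting and equating the coefficients of cos(x) and sin(x) gives A = 0, B = -3, so f_p = -3*sin(x).

f = -3*sin(x) + C1*exp(-x) + C2*x*exp(-x)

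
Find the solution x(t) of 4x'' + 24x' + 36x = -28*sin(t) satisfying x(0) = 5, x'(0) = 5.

x = -14*sin(t)/25 + 21*cos(t)/50 + 229*exp(-3*t)/50 + 193*t*exp(-3*t)/10

Divide through by 4: x'' + 6x' + 9x = -7*sin(t).
Characteristic equation r² + 6r + 9 = 0 has discriminant (6)² - 4·(9) = 0, so r = -3 is a repeated root.
Hence x_h = (C1 + C2*t)*exp(-3*t).
Try x_p = A*cos(t) + B*sin(t). Substituting and equating the coefficients of cos(t) and sin(t) gives A = 21/50, B = -14/25, so x_p = -14*sin(t)/25 + 21*cos(t)/50.
General solution: x = -14*sin(t)/25 + 21*cos(t)/50 + C1*exp(-3*t) + C2*t*exp(-3*t).
Apply the initial conditions: x(0) = 21/50 + C1 = 5 and x'(0) = -14/25 + C2 - 3*C1 = 5. Solving gives C1 = 229/50, C2 = 193/10.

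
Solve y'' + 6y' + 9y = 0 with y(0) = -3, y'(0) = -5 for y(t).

Characteristic equation r² + 6r + 9 = 0 has discriminant (6)² - 4·(9) = 0, so r = -3 is a repeated root.
Hence y_h = (C1 + C2*t)*exp(-3*t).
Apply the initial conditions: y(0) = C1 = -3 and y'(0) = C2 - 3*C1 = -5. Solving gives C1 = -3, C2 = -14.

y = -3*exp(-3*t) - 14*t*exp(-3*t)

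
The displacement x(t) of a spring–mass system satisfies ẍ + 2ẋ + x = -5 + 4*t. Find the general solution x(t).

Characteristic equation r² + 2r + 1 = 0 has discriminant (2)² - 4·(1) = 0, so r = -1 is a repeated root.
Hence x_h = (C1 + C2*t)*exp(-t).
For the particular solution try x_p = A0 + A1*t. Substituting and matching coefficients of each power of t gives A0 = -13, A1 = 4, so x_p = -13 + 4*t.

x = -13 + 4*t + C1*exp(-t) + C2*t*exp(-t)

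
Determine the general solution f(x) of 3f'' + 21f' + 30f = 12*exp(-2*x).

Divide through by 3: f'' + 7f' + 10f = 4*exp(-2*x).
Characteristic equation r² + 7r + 10 = 0 factors as (r + 5)(r + 2) = 0, so r = -5, -2.
Hence f_h = C1*exp(-5*x) + C2*exp(-2*x).
Since exp(-2*x) solves the homogeneous equation (r = -2 is a root of multiplicity 1), multiply the trial by x. Try f_p = A*x*exp(-2*x). Substituting into the equation and dividing by exp(-2*x) gives A = 4/3, so f_p = 4*x*exp(-2*x)/3.

f = C1*exp(-5*x) + C2*exp(-2*x) + 4*x*exp(-2*x)/3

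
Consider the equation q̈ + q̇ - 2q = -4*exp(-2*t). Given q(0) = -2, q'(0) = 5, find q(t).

Characteristic equation r² + r - 2 = 0 factors as (r + 2)(r - 1) = 0, so r = -2, 1.
Hence q_h = C1*exp(-2*t) + C2*exp(t).
Since exp(-2*t) solves the homogeneous equation (r = -2 is a root of multiplicity 1), multiply the trial by t. Try q_p = A*t*exp(-2*t). Substituting into the equation and dividing by exp(-2*t) gives A = 4/3, so q_p = 4*t*exp(-2*t)/3.
General solution: q = C1*exp(-2*t) + C2*exp(t) + 4*t*exp(-2*t)/3.
Apply the initial conditions: q(0) = C1 + C2 = -2 and q'(0) = 4/3 + C2 - 2*C1 = 5. Solving gives C1 = -17/9, C2 = -1/9.

q = -17*exp(-2*t)/9 - exp(t)/9 + 4*t*exp(-2*t)/3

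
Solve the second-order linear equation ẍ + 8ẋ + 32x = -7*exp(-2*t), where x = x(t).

x = -7*exp(-2*t)/20 + C1*cos(4*t)*exp(-4*t) + C2*exp(-4*t)*sin(4*t)

Characteristic equation r² + 8r + 32 = 0 has discriminant (8)² - 4·(32) = -64 < 0, so r = -4 ± 4i.
Hence x_h = C1*cos(4*t)*exp(-4*t) + C2*exp(-4*t)*sin(4*t).
Try x_p = A*exp(-2*t). Substituting into the equation and dividing by exp(-2*t) gives A = -7/20, so x_p = -7*exp(-2*t)/20.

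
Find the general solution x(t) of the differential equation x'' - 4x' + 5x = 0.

x = C1*cos(t)*exp(2*t) + C2*exp(2*t)*sin(t)

Characteristic equation r² - 4r + 5 = 0 has discriminant (-4)² - 4·(5) = -4 < 0, so r = 2 ± i.
Hence x_h = C1*cos(t)*exp(2*t) + C2*exp(2*t)*sin(t).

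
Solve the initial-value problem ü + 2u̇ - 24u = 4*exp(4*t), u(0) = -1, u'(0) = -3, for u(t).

Characteristic equation r² + 2r - 24 = 0 factors as (r - 4)(r + 6) = 0, so r = 4, -6.
Hence u_h = C1*exp(4*t) + C2*exp(-6*t).
Since exp(4*t) solves the homogeneous equation (r = 4 is a root of multiplicity 1), multiply the trial by t. Try u_p = A*t*exp(4*t). Substituting into the equation and dividing by exp(4*t) gives A = 2/5, so u_p = 2*t*exp(4*t)/5.
General solution: u = C1*exp(4*t) + C2*exp(-6*t) + 2*t*exp(4*t)/5.
Apply the initial conditions: u(0) = C1 + C2 = -1 and u'(0) = 2/5 - 6*C2 + 4*C1 = -3. Solving gives C1 = -47/50, C2 = -3/50.

u = -47*exp(4*t)/50 - 3*exp(-6*t)/50 + 2*t*exp(4*t)/5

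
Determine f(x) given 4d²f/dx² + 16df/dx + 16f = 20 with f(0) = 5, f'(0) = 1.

f = 5/4 + 15*exp(-2*x)/4 + 17*x*exp(-2*x)/2

Divide through by 4: f'' + 4f' + 4f = 5.
Characteristic equation r² + 4r + 4 = 0 has discriminant (4)² - 4·(4) = 0, so r = -2 is a repeated root.
Hence f_h = (C1 + C2*x)*exp(-2*x).
For the particular solution try f_p = A0. Substituting and matching coefficients of each power of x gives A0 = 5/4, so f_p = 5/4.
General solution: f = 5/4 + C1*exp(-2*x) + C2*x*exp(-2*x).
Apply the initial conditions: f(0) = 5/4 + C1 = 5 and f'(0) = C2 - 2*C1 = 1. Solving gives C1 = 15/4, C2 = 17/2.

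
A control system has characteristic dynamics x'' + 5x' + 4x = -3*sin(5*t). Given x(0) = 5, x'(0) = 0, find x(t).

x = -190*exp(-4*t)/123 + 63*sin(5*t)/1066 + 75*cos(5*t)/1066 + 505*exp(-t)/78

Characteristic equation r² + 5r + 4 = 0 factors as (r + 4)(r + 1) = 0, so r = -4, -1.
Hence x_h = C1*exp(-4*t) + C2*exp(-t).
Try x_p = A*cos(5*t) + B*sin(5*t). Substituting and equating the coefficients of cos(5t) and sin(5t) gives A = 75/1066, B = 63/1066, so x_p = 63*sin(5*t)/1066 + 75*cos(5*t)/1066.
General solution: x = 63*sin(5*t)/1066 + 75*cos(5*t)/1066 + C1*exp(-4*t) + C2*exp(-t).
Apply the initial conditions: x(0) = 75/1066 + C1 + C2 = 5 and x'(0) = 315/1066 - C2 - 4*C1 = 0. Solving gives C1 = -190/123, C2 = 505/78.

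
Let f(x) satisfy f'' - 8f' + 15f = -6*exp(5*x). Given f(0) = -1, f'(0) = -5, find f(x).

f = exp(5*x)/2 - 3*exp(3*x)/2 - 3*x*exp(5*x)

Characteristic equation r² - 8r + 15 = 0 factors as (r - 5)(r - 3) = 0, so r = 5, 3.
Hence f_h = C1*exp(5*x) + C2*exp(3*x).
Since exp(5*x) solves the homogeneous equation (r = 5 is a root of multiplicity 1), multiply the trial by x. Try f_p = A*x*exp(5*x). Substituting into the equation and dividing by exp(5*x) gives A = -3, so f_p = -3*x*exp(5*x).
General solution: f = C1*exp(5*x) + C2*exp(3*x) - 3*x*exp(5*x).
Apply the initial conditions: f(0) = C1 + C2 = -1 and f'(0) = -3 + 3*C2 + 5*C1 = -5. Solving gives C1 = 1/2, C2 = -3/2.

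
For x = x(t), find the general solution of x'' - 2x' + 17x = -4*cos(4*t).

Characteristic equation r² - 2r + 17 = 0 has discriminant (-2)² - 4·(17) = -64 < 0, so r = 1 ± 4i.
Hence x_h = C1*cos(4*t)*exp(t) + C2*exp(t)*sin(4*t).
Try x_p = A*cos(4*t) + B*sin(4*t). Substituting and equating the coefficients of cos(4t) and sin(4t) gives A = -4/65, B = 32/65, so x_p = -4*cos(4*t)/65 + 32*sin(4*t)/65.

x = -4*cos(4*t)/65 + 32*sin(4*t)/65 + C1*cos(4*t)*exp(t) + C2*exp(t)*sin(4*t)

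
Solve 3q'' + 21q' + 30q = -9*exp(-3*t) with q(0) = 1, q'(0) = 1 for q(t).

Divide through by 3: q'' + 7q' + 10q = -3*exp(-3*t).
Characteristic equation r² + 7r + 10 = 0 factors as (r + 5)(r + 2) = 0, so r = -5, -2.
Hence q_h = C1*exp(-5*t) + C2*exp(-2*t).
Try q_p = A*exp(-3*t). Substituting into the equation and dividing by exp(-3*t) gives A = 3/2, so q_p = 3*exp(-3*t)/2.
General solution: q = 3*exp(-3*t)/2 + C1*exp(-5*t) + C2*exp(-2*t).
Apply the initial conditions: q(0) = 3/2 + C1 + C2 = 1 and q'(0) = -9/2 - 5*C1 - 2*C2 = 1. Solving gives C1 = -3/2, C2 = 1.

q = -3*exp(-5*t)/2 + 3*exp(-3*t)/2 + exp(-2*t)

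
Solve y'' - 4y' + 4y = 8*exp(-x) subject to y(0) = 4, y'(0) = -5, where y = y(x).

y = 8*exp(-x)/9 + 28*exp(2*x)/9 - 31*x*exp(2*x)/3

Characteristic equation r² - 4r + 4 = 0 has discriminant (-4)² - 4·(4) = 0, so r = 2 is a repeated root.
Hence y_h = (C1 + C2*x)*exp(2*x).
Try y_p = A*exp(-x). Substituting into the equation and dividing by exp(-x) gives A = 8/9, so y_p = 8*exp(-x)/9.
General solution: y = 8*exp(-x)/9 + C1*exp(2*x) + C2*x*exp(2*x).
Apply the initial conditions: y(0) = 8/9 + C1 = 4 and y'(0) = -8/9 + C2 + 2*C1 = -5. Solving gives C1 = 28/9, C2 = -31/3.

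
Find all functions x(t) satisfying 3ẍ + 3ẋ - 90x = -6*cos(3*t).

x = -sin(3*t)/255 + 13*cos(3*t)/255 + C1*exp(-6*t) + C2*exp(5*t)

Divide through by 3: x'' + x' - 30x = -2*cos(3*t).
Characteristic equation r² + r - 30 = 0 factors as (r + 6)(r - 5) = 0, so r = -6, 5.
Hence x_h = C1*exp(-6*t) + C2*exp(5*t).
Try x_p = A*cos(3*t) + B*sin(3*t). Substituting and equating the coefficients of cos(3t) and sin(3t) gives A = 13/255, B = -1/255, so x_p = -sin(3*t)/255 + 13*cos(3*t)/255.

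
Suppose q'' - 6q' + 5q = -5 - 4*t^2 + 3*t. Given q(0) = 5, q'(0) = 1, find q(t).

q = -283/125 - 309*exp(5*t)/250 - 33*t/25 - 4*t**2/5 + 17*exp(t)/2

Characteristic equation r² - 6r + 5 = 0 factors as (r - 1)(r - 5) = 0, so r = 1, 5.
Hence q_h = C1*exp(t) + C2*exp(5*t).
For the particular solution try q_p = A0 + A1*t + A2*t^2. Substituting and matching coefficients of each power of t gives A0 = -283/125, A1 = -33/25, A2 = -4/5, so q_p = -283/125 - 33*t/25 - 4*t^2/5.
General solution: q = -283/125 - 33*t/25 - 4*t^2/5 + C1*exp(t) + C2*exp(5*t).
Apply the initial conditions: q(0) = -283/125 + C1 + C2 = 5 and q'(0) = -33/25 + C1 + 5*C2 = 1. Solving gives C1 = 17/2, C2 = -309/250.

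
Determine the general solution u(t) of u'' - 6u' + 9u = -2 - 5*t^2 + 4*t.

u = -8/27 - 8*t/27 - 5*t**2/9 + C1*exp(3*t) + C2*t*exp(3*t)

Characteristic equation r² - 6r + 9 = 0 has discriminant (-6)² - 4·(9) = 0, so r = 3 is a repeated root.
Hence u_h = (C1 + C2*t)*exp(3*t).
For the particular solution try u_p = A0 + A1*t + A2*t^2. Substituting and matching coefficients of each power of t gives A0 = -8/27, A1 = -8/27, A2 = -5/9, so u_p = -8/27 - 8*t/27 - 5*t^2/9.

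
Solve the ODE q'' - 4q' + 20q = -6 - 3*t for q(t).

Characteristic equation r² - 4r + 20 = 0 has discriminant (-4)² - 4·(20) = -64 < 0, so r = 2 ± 4i.
Hence q_h = C1*cos(4*t)*exp(2*t) + C2*exp(2*t)*sin(4*t).
For the particular solution try q_p = A0 + A1*t. Substituting and matching coefficients of each power of t gives A0 = -33/100, A1 = -3/20, so q_p = -33/100 - 3*t/20.

q = -33/100 - 3*t/20 + C1*cos(4*t)*exp(2*t) + C2*exp(2*t)*sin(4*t)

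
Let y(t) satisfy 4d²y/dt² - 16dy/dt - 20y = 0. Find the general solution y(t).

Divide through by 4: y'' - 4y' - 5y = 0.
Characteristic equation r² - 4r - 5 = 0 factors as (r - 5)(r + 1) = 0, so r = 5, -1.
Hence y_h = C1*exp(5*t) + C2*exp(-t).

y = C1*exp(5*t) + C2*exp(-t)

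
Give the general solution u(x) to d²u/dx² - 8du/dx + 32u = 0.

Characteristic equation r² - 8r + 32 = 0 has discriminant (-8)² - 4·(32) = -64 < 0, so r = 4 ± 4i.
Hence u_h = C1*cos(4*x)*exp(4*x) + C2*exp(4*x)*sin(4*x).

u = C1*cos(4*x)*exp(4*x) + C2*exp(4*x)*sin(4*x)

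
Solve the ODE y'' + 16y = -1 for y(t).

y = -1/16 + C1*cos(4*t) + C2*sin(4*t)

Characteristic equation r² + 16 = 0 has discriminant (0)² - 4·(16) = -64 < 0, so r = ± 4i.
Hence y_h = C1*cos(4*t) + C2*sin(4*t).
For the particular solution try y_p = A0. Substituting and matching coefficients of each power of t gives A0 = -1/16, so y_p = -1/16.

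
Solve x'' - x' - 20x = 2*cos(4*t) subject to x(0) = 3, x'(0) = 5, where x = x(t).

x = -9*cos(4*t)/164 - sin(4*t)/164 + 41*exp(-4*t)/36 + 707*exp(5*t)/369

Characteristic equation r² - r - 20 = 0 factors as (r - 5)(r + 4) = 0, so r = 5, -4.
Hence x_h = C1*exp(5*t) + C2*exp(-4*t).
Try x_p = A*cos(4*t) + B*sin(4*t). Substituting and equating the coefficients of cos(4t) and sin(4t) gives A = -9/164, B = -1/164, so x_p = -9*cos(4*t)/164 - sin(4*t)/164.
General solution: x = -9*cos(4*t)/164 - sin(4*t)/164 + C1*exp(5*t) + C2*exp(-4*t).
Apply the initial conditions: x(0) = -9/164 + C1 + C2 = 3 and x'(0) = -1/41 - 4*C2 + 5*C1 = 5. Solving gives C1 = 707/369, C2 = 41/36.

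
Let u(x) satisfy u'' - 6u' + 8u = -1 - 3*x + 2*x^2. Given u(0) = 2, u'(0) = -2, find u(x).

u = -3/16 - 51*exp(4*x)/16 + x**2/4 + 43*exp(2*x)/8

Characteristic equation r² - 6r + 8 = 0 factors as (r - 2)(r - 4) = 0, so r = 2, 4.
Hence u_h = C1*exp(2*x) + C2*exp(4*x).
For the particular solution try u_p = A0 + A1*x + A2*x^2. Substituting and matching coefficients of each power of x gives A0 = -3/16, A1 = 0, A2 = 1/4, so u_p = -3/16 + x^2/4.
General solution: u = -3/16 + x^2/4 + C1*exp(2*x) + C2*exp(4*x).
Apply the initial conditions: u(0) = -3/16 + C1 + C2 = 2 and u'(0) = 2*C1 + 4*C2 = -2. Solving gives C1 = 43/8, C2 = -51/16.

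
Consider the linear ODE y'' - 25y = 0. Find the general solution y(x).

y = C1*exp(5*x) + C2*exp(-5*x)

Characteristic equation r² - 25 = 0 factors as (r - 5)(r + 5) = 0, so r = 5, -5.
Hence y_h = C1*exp(5*x) + C2*exp(-5*x).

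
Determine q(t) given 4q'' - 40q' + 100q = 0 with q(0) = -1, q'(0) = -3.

Divide through by 4: q'' - 10q' + 25q = 0.
Characteristic equation r² - 10r + 25 = 0 has discriminant (-10)² - 4·(25) = 0, so r = 5 is a repeated root.
Hence q_h = (C1 + C2*t)*exp(5*t).
Apply the initial conditions: q(0) = C1 = -1 and q'(0) = C2 + 5*C1 = -3. Solving gives C1 = -1, C2 = 2.

q = -exp(5*t) + 2*t*exp(5*t)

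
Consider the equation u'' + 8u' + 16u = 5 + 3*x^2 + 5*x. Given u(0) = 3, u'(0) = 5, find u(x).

Characteristic equation r² + 8r + 16 = 0 has discriminant (8)² - 4·(16) = 0, so r = -4 is a repeated root.
Hence u_h = (C1 + C2*x)*exp(-4*x).
For the particular solution try u_p = A0 + A1*x + A2*x^2. Substituting and matching coefficients of each power of x gives A0 = 29/128, A1 = 1/8, A2 = 3/16, so u_p = 29/128 + x/8 + 3*x^2/16.
General solution: u = 29/128 + x/8 + 3*x^2/16 + C1*exp(-4*x) + C2*x*exp(-4*x).
Apply the initial conditions: u(0) = 29/128 + C1 = 3 and u'(0) = 1/8 + C2 - 4*C1 = 5. Solving gives C1 = 355/128, C2 = 511/32.

u = 29/128 + x/8 + 3*x**2/16 + 355*exp(-4*x)/128 + 511*x*exp(-4*x)/32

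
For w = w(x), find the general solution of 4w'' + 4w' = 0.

w = C2 + C1*exp(-x)

Divide through by 4: w'' + w' = 0.
Characteristic equation r² + r = 0 factors as (r + 1)r = 0, so r = -1, 0.
Hence w_h = C1*exp(-x) + C2.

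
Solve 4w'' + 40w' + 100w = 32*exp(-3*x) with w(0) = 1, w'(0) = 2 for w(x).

w = -exp(-5*x) + 2*exp(-3*x) + 3*x*exp(-5*x)

Divide through by 4: w'' + 10w' + 25w = 8*exp(-3*x).
Characteristic equation r² + 10r + 25 = 0 has discriminant (10)² - 4·(25) = 0, so r = -5 is a repeated root.
Hence w_h = (C1 + C2*x)*exp(-5*x).
Try w_p = A*exp(-3*x). Substituting into the equation and dividing by exp(-3*x) gives A = 2, so w_p = 2*exp(-3*x).
General solution: w = 2*exp(-3*x) + C1*exp(-5*x) + C2*x*exp(-5*x).
Apply the initial conditions: w(0) = 2 + C1 = 1 and w'(0) = -6 + C2 - 5*C1 = 2. Solving gives C1 = -1, C2 = 3.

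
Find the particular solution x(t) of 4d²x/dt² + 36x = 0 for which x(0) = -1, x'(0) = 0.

Divide through by 4: x'' + 9x = 0.
Characteristic equation r² + 9 = 0 has discriminant (0)² - 4·(9) = -36 < 0, so r = ± 3i.
Hence x_h = C1*cos(3*t) + C2*sin(3*t).
Apply the initial conditions: x(0) = C1 = -1 and x'(0) = 3*C2 = 0. Solving gives C1 = -1, C2 = 0.

x = -cos(3*t)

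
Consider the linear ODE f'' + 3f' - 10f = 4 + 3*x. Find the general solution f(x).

Characteristic equation r² + 3r - 10 = 0 factors as (r - 2)(r + 5) = 0, so r = 2, -5.
Hence f_h = C1*exp(2*x) + C2*exp(-5*x).
For the particular solution try f_p = A0 + A1*x. Substituting and matching coefficients of each power of x gives A0 = -49/100, A1 = -3/10, so f_p = -49/100 - 3*x/10.

f = -49/100 - 3*x/10 + C1*exp(2*x) + C2*exp(-5*x)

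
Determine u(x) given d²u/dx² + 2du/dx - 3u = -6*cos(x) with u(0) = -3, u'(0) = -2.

Characteristic equation r² + 2r - 3 = 0 factors as (r + 3)(r - 1) = 0, so r = -3, 1.
Hence u_h = C1*exp(-3*x) + C2*exp(x).
Try u_p = A*cos(x) + B*sin(x). Substituting and equating the coefficients of cos(x) and sin(x) gives A = 6/5, B = -3/5, so u_p = -3*sin(x)/5 + 6*cos(x)/5.
General solution: u = -3*sin(x)/5 + 6*cos(x)/5 + C1*exp(-3*x) + C2*exp(x).
Apply the initial conditions: u(0) = 6/5 + C1 + C2 = -3 and u'(0) = -3/5 + C2 - 3*C1 = -2. Solving gives C1 = -7/10, C2 = -7/2.

u = -7*exp(x)/2 - 7*exp(-3*x)/10 - 3*sin(x)/5 + 6*cos(x)/5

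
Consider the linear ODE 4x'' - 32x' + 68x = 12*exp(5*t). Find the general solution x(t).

x = 3*exp(5*t)/2 + C1*cos(t)*exp(4*t) + C2*exp(4*t)*sin(t)

Divide through by 4: x'' - 8x' + 17x = 3*exp(5*t).
Characteristic equation r² - 8r + 17 = 0 has discriminant (-8)² - 4·(17) = -4 < 0, so r = 4 ± i.
Hence x_h = C1*cos(t)*exp(4*t) + C2*exp(4*t)*sin(t).
Try x_p = A*exp(5*t). Substituting into the equation and dividing by exp(5*t) gives A = 3/2, so x_p = 3*exp(5*t)/2.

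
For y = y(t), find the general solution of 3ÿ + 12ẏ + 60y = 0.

y = C1*cos(4*t)*exp(-2*t) + C2*exp(-2*t)*sin(4*t)

Divide through by 3: y'' + 4y' + 20y = 0.
Characteristic equation r² + 4r + 20 = 0 has discriminant (4)² - 4·(20) = -64 < 0, so r = -2 ± 4i.
Hence y_h = C1*cos(4*t)*exp(-2*t) + C2*exp(-2*t)*sin(4*t).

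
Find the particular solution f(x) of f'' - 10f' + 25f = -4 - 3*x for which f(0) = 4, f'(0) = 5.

f = -26/125 - 3*x/25 + 526*exp(5*x)/125 - 398*x*exp(5*x)/25

Characteristic equation r² - 10r + 25 = 0 has discriminant (-10)² - 4·(25) = 0, so r = 5 is a repeated root.
Hence f_h = (C1 + C2*x)*exp(5*x).
For the particular solution try f_p = A0 + A1*x. Substituting and matching coefficients of each power of x gives A0 = -26/125, A1 = -3/25, so f_p = -26/125 - 3*x/25.
General solution: f = -26/125 - 3*x/25 + C1*exp(5*x) + C2*x*exp(5*x).
Apply the initial conditions: f(0) = -26/125 + C1 = 4 and f'(0) = -3/25 + C2 + 5*C1 = 5. Solving gives C1 = 526/125, C2 = -398/25.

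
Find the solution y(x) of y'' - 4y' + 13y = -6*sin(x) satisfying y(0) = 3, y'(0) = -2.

Characteristic equation r² - 4r + 13 = 0 has discriminant (-4)² - 4·(13) = -36 < 0, so r = 2 ± 3i.
Hence y_h = C1*cos(3*x)*exp(2*x) + C2*exp(2*x)*sin(3*x).
Try y_p = A*cos(x) + B*sin(x). Substituting and equating the coefficients of cos(x) and sin(x) gives A = -3/20, B = -9/20, so y_p = -9*sin(x)/20 - 3*cos(x)/20.
General solution: y = -9*sin(x)/20 - 3*cos(x)/20 + C1*cos(3*x)*exp(2*x) + C2*exp(2*x)*sin(3*x).
Apply the initial conditions: y(0) = -3/20 + C1 = 3 and y'(0) = -9/20 + 2*C1 + 3*C2 = -2. Solving gives C1 = 63/20, C2 = -157/60.

y = -9*sin(x)/20 - 3*cos(x)/20 - 157*exp(2*x)*sin(3*x)/60 + 63*cos(3*x)*exp(2*x)/20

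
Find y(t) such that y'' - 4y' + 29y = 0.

Characteristic equation r² - 4r + 29 = 0 has discriminant (-4)² - 4·(29) = -100 < 0, so r = 2 ± 5i.
Hence y_h = C1*cos(5*t)*exp(2*t) + C2*exp(2*t)*sin(5*t).

y = C1*cos(5*t)*exp(2*t) + C2*exp(2*t)*sin(5*t)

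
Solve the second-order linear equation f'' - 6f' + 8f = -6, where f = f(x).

Characteristic equation r² - 6r + 8 = 0 factors as (r - 4)(r - 2) = 0, so r = 4, 2.
Hence f_h = C1*exp(4*x) + C2*exp(2*x).
For the particular solution try f_p = A0. Substituting and matching coefficients of each power of x gives A0 = -3/4, so f_p = -3/4.

f = -3/4 + C1*exp(4*x) + C2*exp(2*x)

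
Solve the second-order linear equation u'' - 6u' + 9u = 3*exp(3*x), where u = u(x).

u = C1*exp(3*x) + 3*x**2*exp(3*x)/2 + C2*x*exp(3*x)

Characteristic equation r² - 6r + 9 = 0 has discriminant (-6)² - 4·(9) = 0, so r = 3 is a repeated root.
Hence u_h = (C1 + C2*x)*exp(3*x).
Since exp(3*x) solves the homogeneous equation (r = 3 is a root of multiplicity 2), multiply the trial by x^2. Try u_p = A*x^2*exp(3*x). Substituting into the equation and dividing by exp(3*x) gives A = 3/2, so u_p = 3*x^2*exp(3*x)/2.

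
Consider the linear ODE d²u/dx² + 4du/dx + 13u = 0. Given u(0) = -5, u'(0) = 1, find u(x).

Characteristic equation r² + 4r + 13 = 0 has discriminant (4)² - 4·(13) = -36 < 0, so r = -2 ± 3i.
Hence u_h = C1*cos(3*x)*exp(-2*x) + C2*exp(-2*x)*sin(3*x).
Apply the initial conditions: u(0) = C1 = -5 and u'(0) = -2*C1 + 3*C2 = 1. Solving gives C1 = -5, C2 = -3.

u = -5*cos(3*x)*exp(-2*x) - 3*exp(-2*x)*sin(3*x)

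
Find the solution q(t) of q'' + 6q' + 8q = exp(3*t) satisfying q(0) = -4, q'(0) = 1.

Characteristic equation r² + 6r + 8 = 0 factors as (r + 4)(r + 2) = 0, so r = -4, -2.
Hence q_h = C1*exp(-4*t) + C2*exp(-2*t).
Try q_p = A*exp(3*t). Substituting into the equation and dividing by exp(3*t) gives A = 1/35, so q_p = exp(3*t)/35.
General solution: q = exp(3*t)/35 + C1*exp(-4*t) + C2*exp(-2*t).
Apply the initial conditions: q(0) = 1/35 + C1 + C2 = -4 and q'(0) = 3/35 - 4*C1 - 2*C2 = 1. Solving gives C1 = 25/7, C2 = -38/5.

q = -38*exp(-2*t)/5 + exp(3*t)/35 + 25*exp(-4*t)/7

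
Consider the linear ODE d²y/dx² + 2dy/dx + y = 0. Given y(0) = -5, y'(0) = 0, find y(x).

y = -5*exp(-x) - 5*x*exp(-x)

Characteristic equation r² + 2r + 1 = 0 has discriminant (2)² - 4·(1) = 0, so r = -1 is a repeated root.
Hence y_h = (C1 + C2*x)*exp(-x).
Apply the initial conditions: y(0) = C1 = -5 and y'(0) = C2 - C1 = 0. Solving gives C1 = -5, C2 = -5.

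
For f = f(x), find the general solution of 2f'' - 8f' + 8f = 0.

Divide through by 2: f'' - 4f' + 4f = 0.
Characteristic equation r² - 4r + 4 = 0 has discriminant (-4)² - 4·(4) = 0, so r = 2 is a repeated root.
Hence f_h = (C1 + C2*x)*exp(2*x).

f = C1*exp(2*x) + C2*x*exp(2*x)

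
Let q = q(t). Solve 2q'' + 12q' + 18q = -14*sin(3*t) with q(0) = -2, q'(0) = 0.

q = -43*exp(-3*t)/18 + 7*cos(3*t)/18 - 43*t*exp(-3*t)/6

Divide through by 2: q'' + 6q' + 9q = -7*sin(3*t).
Characteristic equation r² + 6r + 9 = 0 has discriminant (6)² - 4·(9) = 0, so r = -3 is a repeated root.
Hence q_h = (C1 + C2*t)*exp(-3*t).
Try q_p = A*cos(3*t) + B*sin(3*t). Substituting and equating the coefficients of cos(3t) and sin(3t) gives A = 7/18, B = 0, so q_p = 7*cos(3*t)/18.
General solution: q = 7*cos(3*t)/18 + C1*exp(-3*t) + C2*t*exp(-3*t).
Apply the initial conditions: q(0) = 7/18 + C1 = -2 and q'(0) = C2 - 3*C1 = 0. Solving gives C1 = -43/18, C2 = -43/6.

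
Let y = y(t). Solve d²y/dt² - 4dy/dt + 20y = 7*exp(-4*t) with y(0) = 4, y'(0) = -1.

Characteristic equation r² - 4r + 20 = 0 has discriminant (-4)² - 4·(20) = -64 < 0, so r = 2 ± 4i.
Hence y_h = C1*cos(4*t)*exp(2*t) + C2*exp(2*t)*sin(4*t).
Try y_p = A*exp(-4*t). Substituting into the equation and dividing by exp(-4*t) gives A = 7/52, so y_p = 7*exp(-4*t)/52.
General solution: y = 7*exp(-4*t)/52 + C1*cos(4*t)*exp(2*t) + C2*exp(2*t)*sin(4*t).
Apply the initial conditions: y(0) = 7/52 + C1 = 4 and y'(0) = -7/13 + 2*C1 + 4*C2 = -1. Solving gives C1 = 201/52, C2 = -213/104.

y = 7*exp(-4*t)/52 - 213*exp(2*t)*sin(4*t)/104 + 201*cos(4*t)*exp(2*t)/52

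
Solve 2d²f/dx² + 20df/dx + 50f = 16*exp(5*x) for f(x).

f = 2*exp(5*x)/25 + C1*exp(-5*x) + C2*x*exp(-5*x)

Divide through by 2: f'' + 10f' + 25f = 8*exp(5*x).
Characteristic equation r² + 10r + 25 = 0 has discriminant (10)² - 4·(25) = 0, so r = -5 is a repeated root.
Hence f_h = (C1 + C2*x)*exp(-5*x).
Try f_p = A*exp(5*x). Substituting into the equation and dividing by exp(5*x) gives A = 2/25, so f_p = 2*exp(5*x)/25.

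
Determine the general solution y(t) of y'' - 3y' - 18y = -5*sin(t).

y = -3*cos(t)/74 + 19*sin(t)/74 + C1*exp(6*t) + C2*exp(-3*t)

Characteristic equation r² - 3r - 18 = 0 factors as (r - 6)(r + 3) = 0, so r = 6, -3.
Hence y_h = C1*exp(6*t) + C2*exp(-3*t).
Try y_p = A*cos(t) + B*sin(t). Substituting and equating the coefficients of cos(t) and sin(t) gives A = -3/74, B = 19/74, so y_p = -3*cos(t)/74 + 19*sin(t)/74.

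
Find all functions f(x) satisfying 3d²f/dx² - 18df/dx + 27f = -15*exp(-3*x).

f = -5*exp(-3*x)/36 + C1*exp(3*x) + C2*x*exp(3*x)

Divide through by 3: f'' - 6f' + 9f = -5*exp(-3*x).
Characteristic equation r² - 6r + 9 = 0 has discriminant (-6)² - 4·(9) = 0, so r = 3 is a repeated root.
Hence f_h = (C1 + C2*x)*exp(3*x).
Try f_p = A*exp(-3*x). Substituting into the equation and dividing by exp(-3*x) gives A = -5/36, so f_p = -5*exp(-3*x)/36.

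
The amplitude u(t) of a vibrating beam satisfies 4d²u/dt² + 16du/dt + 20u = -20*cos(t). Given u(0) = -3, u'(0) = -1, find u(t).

u = -5*cos(t)/8 - 5*sin(t)/8 - 41*exp(-2*t)*sin(t)/8 - 19*cos(t)*exp(-2*t)/8

Divide through by 4: u'' + 4u' + 5u = -5*cos(t).
Characteristic equation r² + 4r + 5 = 0 has discriminant (4)² - 4·(5) = -4 < 0, so r = -2 ± i.
Hence u_h = C1*cos(t)*exp(-2*t) + C2*exp(-2*t)*sin(t).
Try u_p = A*cos(t) + B*sin(t). Substituting and equating the coefficients of cos(t) and sin(t) gives A = -5/8, B = -5/8, so u_p = -5*cos(t)/8 - 5*sin(t)/8.
General solution: u = -5*cos(t)/8 - 5*sin(t)/8 + C1*cos(t)*exp(-2*t) + C2*exp(-2*t)*sin(t).
Apply the initial conditions: u(0) = -5/8 + C1 = -3 and u'(0) = -5/8 + C2 - 2*C1 = -1. Solving gives C1 = -19/8, C2 = -41/8.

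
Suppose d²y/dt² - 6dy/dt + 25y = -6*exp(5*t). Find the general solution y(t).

y = -3*exp(5*t)/10 + C1*cos(4*t)*exp(3*t) + C2*exp(3*t)*sin(4*t)

Characteristic equation r² - 6r + 25 = 0 has discriminant (-6)² - 4·(25) = -64 < 0, so r = 3 ± 4i.
Hence y_h = C1*cos(4*t)*exp(3*t) + C2*exp(3*t)*sin(4*t).
Try y_p = A*exp(5*t). Substituting into the equation and dividing by exp(5*t) gives A = -3/10, so y_p = -3*exp(5*t)/10.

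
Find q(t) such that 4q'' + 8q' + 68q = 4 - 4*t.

Divide through by 4: q'' + 2q' + 17q = 1 - t.
Characteristic equation r² + 2r + 17 = 0 has discriminant (2)² - 4·(17) = -64 < 0, so r = -1 ± 4i.
Hence q_h = C1*cos(4*t)*exp(-t) + C2*exp(-t)*sin(4*t).
For the particular solution try q_p = A0 + A1*t. Substituting and matching coefficients of each power of t gives A0 = 19/289, A1 = -1/17, so q_p = 19/289 - t/17.

q = 19/289 - t/17 + C1*cos(4*t)*exp(-t) + C2*exp(-t)*sin(4*t)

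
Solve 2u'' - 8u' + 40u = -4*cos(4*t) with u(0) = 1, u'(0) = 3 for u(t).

u = -cos(4*t)/34 + 2*sin(4*t)/17 + 2*exp(2*t)*sin(4*t)/17 + 35*cos(4*t)*exp(2*t)/34

Divide through by 2: u'' - 4u' + 20u = -2*cos(4*t).
Characteristic equation r² - 4r + 20 = 0 has discriminant (-4)² - 4·(20) = -64 < 0, so r = 2 ± 4i.
Hence u_h = C1*cos(4*t)*exp(2*t) + C2*exp(2*t)*sin(4*t).
Try u_p = A*cos(4*t) + B*sin(4*t). Substituting and equating the coefficients of cos(4t) and sin(4t) gives A = -1/34, B = 2/17, so u_p = -cos(4*t)/34 + 2*sin(4*t)/17.
General solution: u = -cos(4*t)/34 + 2*sin(4*t)/17 + C1*cos(4*t)*exp(2*t) + C2*exp(2*t)*sin(4*t).
Apply the initial conditions: u(0) = -1/34 + C1 = 1 and u'(0) = 8/17 + 2*C1 + 4*C2 = 3. Solving gives C1 = 35/34, C2 = 2/17.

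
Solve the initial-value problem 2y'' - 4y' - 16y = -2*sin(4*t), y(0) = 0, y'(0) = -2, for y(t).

Divide through by 2: y'' - 2y' - 8y = -sin(4*t).
Characteristic equation r² - 2r - 8 = 0 factors as (r - 4)(r + 2) = 0, so r = 4, -2.
Hence y_h = C1*exp(4*t) + C2*exp(-2*t).
Try y_p = A*cos(4*t) + B*sin(4*t). Substituting and equating the coefficients of cos(4t) and sin(4t) gives A = -1/80, B = 3/80, so y_p = -cos(4*t)/80 + 3*sin(4*t)/80.
General solution: y = -cos(4*t)/80 + 3*sin(4*t)/80 + C1*exp(4*t) + C2*exp(-2*t).
Apply the initial conditions: y(0) = -1/80 + C1 + C2 = 0 and y'(0) = 3/20 - 2*C2 + 4*C1 = -2. Solving gives C1 = -17/48, C2 = 11/30.

y = -17*exp(4*t)/48 - cos(4*t)/80 + 3*sin(4*t)/80 + 11*exp(-2*t)/30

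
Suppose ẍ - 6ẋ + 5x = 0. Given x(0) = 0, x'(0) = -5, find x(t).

x = -5*exp(5*t)/4 + 5*exp(t)/4

Characteristic equation r² - 6r + 5 = 0 factors as (r - 5)(r - 1) = 0, so r = 5, 1.
Hence x_h = C1*exp(5*t) + C2*exp(t).
Apply the initial conditions: x(0) = C1 + C2 = 0 and x'(0) = C2 + 5*C1 = -5. Solving gives C1 = -5/4, C2 = 5/4.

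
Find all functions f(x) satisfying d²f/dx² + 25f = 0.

f = C1*cos(5*x) + C2*sin(5*x)

Characteristic equation r² + 25 = 0 has discriminant (0)² - 4·(25) = -100 < 0, so r = ± 5i.
Hence f_h = C1*cos(5*x) + C2*sin(5*x).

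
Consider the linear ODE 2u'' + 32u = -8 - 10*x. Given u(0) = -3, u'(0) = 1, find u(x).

Divide through by 2: u'' + 16u = -4 - 5*x.
Characteristic equation r² + 16 = 0 has discriminant (0)² - 4·(16) = -64 < 0, so r = ± 4i.
Hence u_h = C1*cos(4*x) + C2*sin(4*x).
For the particular solution try u_p = A0 + A1*x. Substituting and matching coefficients of each power of x gives A0 = -1/4, A1 = -5/16, so u_p = -1/4 - 5*x/16.
General solution: u = -1/4 - 5*x/16 + C1*cos(4*x) + C2*sin(4*x).
Apply the initial conditions: u(0) = -1/4 + C1 = -3 and u'(0) = -5/16 + 4*C2 = 1. Solving gives C1 = -11/4, C2 = 21/64.

u = -1/4 - 11*cos(4*x)/4 - 5*x/16 + 21*sin(4*x)/64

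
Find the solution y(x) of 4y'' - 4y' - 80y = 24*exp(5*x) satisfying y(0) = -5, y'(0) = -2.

y = -68*exp(5*x)/27 - 67*exp(-4*x)/27 + 2*x*exp(5*x)/3

Divide through by 4: y'' - y' - 20y = 6*exp(5*x).
Characteristic equation r² - r - 20 = 0 factors as (r + 4)(r - 5) = 0, so r = -4, 5.
Hence y_h = C1*exp(-4*x) + C2*exp(5*x).
Since exp(5*x) solves the homogeneous equation (r = 5 is a root of multiplicity 1), multiply the trial by x. Try y_p = A*x*exp(5*x). Substituting into the equation and dividing by exp(5*x) gives A = 2/3, so y_p = 2*x*exp(5*x)/3.
General solution: y = C1*exp(-4*x) + C2*exp(5*x) + 2*x*exp(5*x)/3.
Apply the initial conditions: y(0) = C1 + C2 = -5 and y'(0) = 2/3 - 4*C1 + 5*C2 = -2. Solving gives C1 = -67/27, C2 = -68/27.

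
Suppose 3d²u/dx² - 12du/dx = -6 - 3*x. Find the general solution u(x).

u = C2 + x**2/8 + 9*x/16 + C1*exp(4*x)

Divide through by 3: u'' - 4u' = -2 - x.
Characteristic equation r² - 4r = 0 factors as (r - 4)r = 0, so r = 4, 0.
Hence u_h = C1*exp(4*x) + C2.
Since 0 is a characteristic root (multiplicity 1), multiply the polynomial trial by x: try u_p = x*(A0 + A1*x). Substituting and matching coefficients of each power of x gives A0 = 9/16, A1 = 1/8, so u_p = x^2/8 + 9*x/16.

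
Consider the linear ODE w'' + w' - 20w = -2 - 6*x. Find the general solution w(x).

w = 23/200 + 3*x/10 + C1*exp(4*x) + C2*exp(-5*x)

Characteristic equation r² + r - 20 = 0 factors as (r - 4)(r + 5) = 0, so r = 4, -5.
Hence w_h = C1*exp(4*x) + C2*exp(-5*x).
For the particular solution try w_p = A0 + A1*x. Substituting and matching coefficients of each power of x gives A0 = 23/200, A1 = 3/10, so w_p = 23/200 + 3*x/10.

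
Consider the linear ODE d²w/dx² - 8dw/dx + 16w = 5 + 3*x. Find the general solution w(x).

Characteristic equation r² - 8r + 16 = 0 has discriminant (-8)² - 4·(16) = 0, so r = 4 is a repeated root.
Hence w_h = (C1 + C2*x)*exp(4*x).
For the particular solution try w_p = A0 + A1*x. Substituting and matching coefficients of each power of x gives A0 = 13/32, A1 = 3/16, so w_p = 13/32 + 3*x/16.

w = 13/32 + 3*x/16 + C1*exp(4*x) + C2*x*exp(4*x)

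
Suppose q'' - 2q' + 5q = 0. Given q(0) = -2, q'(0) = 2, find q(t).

Characteristic equation r² - 2r + 5 = 0 has discriminant (-2)² - 4·(5) = -16 < 0, so r = 1 ± 2i.
Hence q_h = C1*cos(2*t)*exp(t) + C2*exp(t)*sin(2*t).
Apply the initial conditions: q(0) = C1 = -2 and q'(0) = C1 + 2*C2 = 2. Solving gives C1 = -2, C2 = 2.

q = -2*cos(2*t)*exp(t) + 2*exp(t)*sin(2*t)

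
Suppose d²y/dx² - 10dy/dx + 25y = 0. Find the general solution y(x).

Characteristic equation r² - 10r + 25 = 0 has discriminant (-10)² - 4·(25) = 0, so r = 5 is a repeated root.
Hence y_h = (C1 + C2*x)*exp(5*x).

y = C1*exp(5*x) + C2*x*exp(5*x)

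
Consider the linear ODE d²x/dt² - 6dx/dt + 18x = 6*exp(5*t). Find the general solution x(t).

Characteristic equation r² - 6r + 18 = 0 has discriminant (-6)² - 4·(18) = -36 < 0, so r = 3 ± 3i.
Hence x_h = C1*cos(3*t)*exp(3*t) + C2*exp(3*t)*sin(3*t).
Try x_p = A*exp(5*t). Substituting into the equation and dividing by exp(5*t) gives A = 6/13, so x_p = 6*exp(5*t)/13.

x = 6*exp(5*t)/13 + C1*cos(3*t)*exp(3*t) + C2*exp(3*t)*sin(3*t)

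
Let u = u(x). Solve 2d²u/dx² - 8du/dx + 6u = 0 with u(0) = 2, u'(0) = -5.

u = -7*exp(3*x)/2 + 11*exp(x)/2

Divide through by 2: u'' - 4u' + 3u = 0.
Characteristic equation r² - 4r + 3 = 0 factors as (r - 3)(r - 1) = 0, so r = 3, 1.
Hence u_h = C1*exp(3*x) + C2*exp(x).
Apply the initial conditions: u(0) = C1 + C2 = 2 and u'(0) = C2 + 3*C1 = -5. Solving gives C1 = -7/2, C2 = 11/2.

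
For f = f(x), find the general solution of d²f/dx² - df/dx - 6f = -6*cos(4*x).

f = 6*sin(4*x)/125 + 33*cos(4*x)/125 + C1*exp(3*x) + C2*exp(-2*x)

Characteristic equation r² - r - 6 = 0 factors as (r - 3)(r + 2) = 0, so r = 3, -2.
Hence f_h = C1*exp(3*x) + C2*exp(-2*x).
Try f_p = A*cos(4*x) + B*sin(4*x). Substituting and equating the coefficients of cos(4x) and sin(4x) gives A = 33/125, B = 6/125, so f_p = 6*sin(4*x)/125 + 33*cos(4*x)/125.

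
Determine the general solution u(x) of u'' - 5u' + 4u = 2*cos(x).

Characteristic equation r² - 5r + 4 = 0 factors as (r - 1)(r - 4) = 0, so r = 1, 4.
Hence u_h = C1*exp(x) + C2*exp(4*x).
Try u_p = A*cos(x) + B*sin(x). Substituting and equating the coefficients of cos(x) and sin(x) gives A = 3/17, B = -5/17, so u_p = -5*sin(x)/17 + 3*cos(x)/17.

u = -5*sin(x)/17 + 3*cos(x)/17 + C1*exp(x) + C2*exp(4*x)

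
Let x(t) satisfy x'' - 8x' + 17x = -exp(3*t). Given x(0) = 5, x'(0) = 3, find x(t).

Characteristic equation r² - 8r + 17 = 0 has discriminant (-8)² - 4·(17) = -4 < 0, so r = 4 ± i.
Hence x_h = C1*cos(t)*exp(4*t) + C2*exp(4*t)*sin(t).
Try x_p = A*exp(3*t). Substituting into the equation and dividing by exp(3*t) gives A = -1/2, so x_p = -exp(3*t)/2.
General solution: x = -exp(3*t)/2 + C1*cos(t)*exp(4*t) + C2*exp(4*t)*sin(t).
Apply the initial conditions: x(0) = -1/2 + C1 = 5 and x'(0) = -3/2 + C2 + 4*C1 = 3. Solving gives C1 = 11/2, C2 = -35/2.

x = -exp(3*t)/2 - 35*exp(4*t)*sin(t)/2 + 11*cos(t)*exp(4*t)/2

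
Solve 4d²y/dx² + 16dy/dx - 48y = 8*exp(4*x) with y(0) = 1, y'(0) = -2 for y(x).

Divide through by 4: y'' + 4y' - 12y = 2*exp(4*x).
Characteristic equation r² + 4r - 12 = 0 factors as (r + 6)(r - 2) = 0, so r = -6, 2.
Hence y_h = C1*exp(-6*x) + C2*exp(2*x).
Try y_p = A*exp(4*x). Substituting into the equation and dividing by exp(4*x) gives A = 1/10, so y_p = exp(4*x)/10.
General solution: y = exp(4*x)/10 + C1*exp(-6*x) + C2*exp(2*x).
Apply the initial conditions: y(0) = 1/10 + C1 + C2 = 1 and y'(0) = 2/5 - 6*C1 + 2*C2 = -2. Solving gives C1 = 21/40, C2 = 3/8.

y = exp(4*x)/10 + 3*exp(2*x)/8 + 21*exp(-6*x)/40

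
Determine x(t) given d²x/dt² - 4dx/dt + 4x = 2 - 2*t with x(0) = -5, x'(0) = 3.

x = -5*exp(2*t) - t/2 + 27*t*exp(2*t)/2

Characteristic equation r² - 4r + 4 = 0 has discriminant (-4)² - 4·(4) = 0, so r = 2 is a repeated root.
Hence x_h = (C1 + C2*t)*exp(2*t).
For the particular solution try x_p = A0 + A1*t. Substituting and matching coefficients of each power of t gives A0 = 0, A1 = -1/2, so x_p = -t/2.
General solution: x = -t/2 + C1*exp(2*t) + C2*t*exp(2*t).
Apply the initial conditions: x(0) = C1 = -5 and x'(0) = -1/2 + C2 + 2*C1 = 3. Solving gives C1 = -5, C2 = 27/2.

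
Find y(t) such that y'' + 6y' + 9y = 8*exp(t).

y = exp(t)/2 + C1*exp(-3*t) + C2*t*exp(-3*t)

Characteristic equation r² + 6r + 9 = 0 has discriminant (6)² - 4·(9) = 0, so r = -3 is a repeated root.
Hence y_h = (C1 + C2*t)*exp(-3*t).
Try y_p = A*exp(t). Substituting into the equation and dividing by exp(t) gives A = 1/2, so y_p = exp(t)/2.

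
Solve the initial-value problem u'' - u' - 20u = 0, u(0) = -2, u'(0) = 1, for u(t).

u = -11*exp(-4*t)/9 - 7*exp(5*t)/9

Characteristic equation r² - r - 20 = 0 factors as (r + 4)(r - 5) = 0, so r = -4, 5.
Hence u_h = C1*exp(-4*t) + C2*exp(5*t).
Apply the initial conditions: u(0) = C1 + C2 = -2 and u'(0) = -4*C1 + 5*C2 = 1. Solving gives C1 = -11/9, C2 = -7/9.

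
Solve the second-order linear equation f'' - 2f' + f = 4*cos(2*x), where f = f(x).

Characteristic equation r² - 2r + 1 = 0 has discriminant (-2)² - 4·(1) = 0, so r = 1 is a repeated root.
Hence f_h = (C1 + C2*x)*exp(x).
Try f_p = A*cos(2*x) + B*sin(2*x). Substituting and equating the coefficients of cos(2x) and sin(2x) gives A = -12/25, B = -16/25, so f_p = -16*sin(2*x)/25 - 12*cos(2*x)/25.

f = -16*sin(2*x)/25 - 12*cos(2*x)/25 + C1*exp(x) + C2*x*exp(x)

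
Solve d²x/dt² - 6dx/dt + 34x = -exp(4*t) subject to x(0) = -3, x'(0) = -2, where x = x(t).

Characteristic equation r² - 6r + 34 = 0 has discriminant (-6)² - 4·(34) = -100 < 0, so r = 3 ± 5i.
Hence x_h = C1*cos(5*t)*exp(3*t) + C2*exp(3*t)*sin(5*t).
Try x_p = A*exp(4*t). Substituting into the equation and dividing by exp(4*t) gives A = -1/26, so x_p = -exp(4*t)/26.
General solution: x = -exp(4*t)/26 + C1*cos(5*t)*exp(3*t) + C2*exp(3*t)*sin(5*t).
Apply the initial conditions: x(0) = -1/26 + C1 = -3 and x'(0) = -2/13 + 3*C1 + 5*C2 = -2. Solving gives C1 = -77/26, C2 = 183/130.

x = -exp(4*t)/26 - 77*cos(5*t)*exp(3*t)/26 + 183*exp(3*t)*sin(5*t)/130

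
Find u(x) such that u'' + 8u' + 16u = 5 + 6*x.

Characteristic equation r² + 8r + 16 = 0 has discriminant (8)² - 4·(16) = 0, so r = -4 is a repeated root.
Hence u_h = (C1 + C2*x)*exp(-4*x).
For the particular solution try u_p = A0 + A1*x. Substituting and matching coefficients of each power of x gives A0 = 1/8, A1 = 3/8, so u_p = 1/8 + 3*x/8.

u = 1/8 + 3*x/8 + C1*exp(-4*x) + C2*x*exp(-4*x)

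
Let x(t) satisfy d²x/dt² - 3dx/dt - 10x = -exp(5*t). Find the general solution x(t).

x = C1*exp(-2*t) + C2*exp(5*t) - t*exp(5*t)/7

Characteristic equation r² - 3r - 10 = 0 factors as (r + 2)(r - 5) = 0, so r = -2, 5.
Hence x_h = C1*exp(-2*t) + C2*exp(5*t).
Since exp(5*t) solves the homogeneous equation (r = 5 is a root of multiplicity 1), multiply the trial by t. Try x_p = A*t*exp(5*t). Substituting into the equation and dividing by exp(5*t) gives A = -1/7, so x_p = -t*exp(5*t)/7.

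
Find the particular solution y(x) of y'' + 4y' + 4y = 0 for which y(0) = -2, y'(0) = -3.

y = -2*exp(-2*x) - 7*x*exp(-2*x)

Characteristic equation r² + 4r + 4 = 0 has discriminant (4)² - 4·(4) = 0, so r = -2 is a repeated root.
Hence y_h = (C1 + C2*x)*exp(-2*x).
Apply the initial conditions: y(0) = C1 = -2 and y'(0) = C2 - 2*C1 = -3. Solving gives C1 = -2, C2 = -7.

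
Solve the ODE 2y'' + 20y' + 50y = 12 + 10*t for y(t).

y = 4/25 + t/5 + C1*exp(-5*t) + C2*t*exp(-5*t)

Divide through by 2: y'' + 10y' + 25y = 6 + 5*t.
Characteristic equation r² + 10r + 25 = 0 has discriminant (10)² - 4·(25) = 0, so r = -5 is a repeated root.
Hence y_h = (C1 + C2*t)*exp(-5*t).
For the particular solution try y_p = A0 + A1*t. Substituting and matching coefficients of each power of t gives A0 = 4/25, A1 = 1/5, so y_p = 4/25 + t/5.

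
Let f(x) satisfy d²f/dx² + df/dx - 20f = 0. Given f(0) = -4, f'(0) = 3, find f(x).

Characteristic equation r² + r - 20 = 0 factors as (r + 5)(r - 4) = 0, so r = -5, 4.
Hence f_h = C1*exp(-5*x) + C2*exp(4*x).
Apply the initial conditions: f(0) = C1 + C2 = -4 and f'(0) = -5*C1 + 4*C2 = 3. Solving gives C1 = -19/9, C2 = -17/9.

f = -19*exp(-5*x)/9 - 17*exp(4*x)/9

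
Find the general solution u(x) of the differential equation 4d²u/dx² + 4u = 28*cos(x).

u = C1*cos(x) + C2*sin(x) + 7*x*sin(x)/2

Divide through by 4: u'' + u = 7*cos(x).
Characteristic equation r² + 1 = 0 has discriminant (0)² - 4·(1) = -4 < 0, so r = ± i.
Hence u_h = C1*cos(x) + C2*sin(x).
Since ±1i are characteristic roots, multiply the trial by x. Try u_p = x*(A*cos(x) + B*sin(x)). Substituting and equating the coefficients of cos(x) and sin(x) gives A = 0, B = 7/2, so u_p = 7*x*sin(x)/2.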